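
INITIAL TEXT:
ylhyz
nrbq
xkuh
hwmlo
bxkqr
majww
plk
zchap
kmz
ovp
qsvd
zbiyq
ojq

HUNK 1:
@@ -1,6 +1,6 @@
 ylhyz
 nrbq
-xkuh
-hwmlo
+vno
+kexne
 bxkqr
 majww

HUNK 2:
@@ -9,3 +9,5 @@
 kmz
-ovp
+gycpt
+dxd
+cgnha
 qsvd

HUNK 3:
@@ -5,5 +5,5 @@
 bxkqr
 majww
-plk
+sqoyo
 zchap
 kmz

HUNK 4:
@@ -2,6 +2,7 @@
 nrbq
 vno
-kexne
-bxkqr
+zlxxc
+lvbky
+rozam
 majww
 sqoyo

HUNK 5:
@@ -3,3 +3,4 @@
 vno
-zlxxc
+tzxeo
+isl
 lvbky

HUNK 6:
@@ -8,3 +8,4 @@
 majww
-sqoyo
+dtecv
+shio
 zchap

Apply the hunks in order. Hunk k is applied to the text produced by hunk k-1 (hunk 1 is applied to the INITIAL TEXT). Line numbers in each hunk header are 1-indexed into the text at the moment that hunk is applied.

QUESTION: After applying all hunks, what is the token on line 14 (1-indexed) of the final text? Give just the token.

Hunk 1: at line 1 remove [xkuh,hwmlo] add [vno,kexne] -> 13 lines: ylhyz nrbq vno kexne bxkqr majww plk zchap kmz ovp qsvd zbiyq ojq
Hunk 2: at line 9 remove [ovp] add [gycpt,dxd,cgnha] -> 15 lines: ylhyz nrbq vno kexne bxkqr majww plk zchap kmz gycpt dxd cgnha qsvd zbiyq ojq
Hunk 3: at line 5 remove [plk] add [sqoyo] -> 15 lines: ylhyz nrbq vno kexne bxkqr majww sqoyo zchap kmz gycpt dxd cgnha qsvd zbiyq ojq
Hunk 4: at line 2 remove [kexne,bxkqr] add [zlxxc,lvbky,rozam] -> 16 lines: ylhyz nrbq vno zlxxc lvbky rozam majww sqoyo zchap kmz gycpt dxd cgnha qsvd zbiyq ojq
Hunk 5: at line 3 remove [zlxxc] add [tzxeo,isl] -> 17 lines: ylhyz nrbq vno tzxeo isl lvbky rozam majww sqoyo zchap kmz gycpt dxd cgnha qsvd zbiyq ojq
Hunk 6: at line 8 remove [sqoyo] add [dtecv,shio] -> 18 lines: ylhyz nrbq vno tzxeo isl lvbky rozam majww dtecv shio zchap kmz gycpt dxd cgnha qsvd zbiyq ojq
Final line 14: dxd

Answer: dxd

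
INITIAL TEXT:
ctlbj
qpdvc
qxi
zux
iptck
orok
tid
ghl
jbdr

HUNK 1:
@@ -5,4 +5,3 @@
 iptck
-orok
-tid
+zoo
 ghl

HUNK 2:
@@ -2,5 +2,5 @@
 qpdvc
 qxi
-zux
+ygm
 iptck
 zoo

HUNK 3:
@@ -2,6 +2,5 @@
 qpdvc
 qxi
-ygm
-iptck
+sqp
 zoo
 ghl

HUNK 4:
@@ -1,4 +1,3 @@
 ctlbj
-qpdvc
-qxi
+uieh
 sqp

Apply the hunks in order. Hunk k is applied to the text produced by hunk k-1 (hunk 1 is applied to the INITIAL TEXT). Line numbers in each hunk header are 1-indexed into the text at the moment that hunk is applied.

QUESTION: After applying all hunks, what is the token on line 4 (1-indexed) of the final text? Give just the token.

Hunk 1: at line 5 remove [orok,tid] add [zoo] -> 8 lines: ctlbj qpdvc qxi zux iptck zoo ghl jbdr
Hunk 2: at line 2 remove [zux] add [ygm] -> 8 lines: ctlbj qpdvc qxi ygm iptck zoo ghl jbdr
Hunk 3: at line 2 remove [ygm,iptck] add [sqp] -> 7 lines: ctlbj qpdvc qxi sqp zoo ghl jbdr
Hunk 4: at line 1 remove [qpdvc,qxi] add [uieh] -> 6 lines: ctlbj uieh sqp zoo ghl jbdr
Final line 4: zoo

Answer: zoo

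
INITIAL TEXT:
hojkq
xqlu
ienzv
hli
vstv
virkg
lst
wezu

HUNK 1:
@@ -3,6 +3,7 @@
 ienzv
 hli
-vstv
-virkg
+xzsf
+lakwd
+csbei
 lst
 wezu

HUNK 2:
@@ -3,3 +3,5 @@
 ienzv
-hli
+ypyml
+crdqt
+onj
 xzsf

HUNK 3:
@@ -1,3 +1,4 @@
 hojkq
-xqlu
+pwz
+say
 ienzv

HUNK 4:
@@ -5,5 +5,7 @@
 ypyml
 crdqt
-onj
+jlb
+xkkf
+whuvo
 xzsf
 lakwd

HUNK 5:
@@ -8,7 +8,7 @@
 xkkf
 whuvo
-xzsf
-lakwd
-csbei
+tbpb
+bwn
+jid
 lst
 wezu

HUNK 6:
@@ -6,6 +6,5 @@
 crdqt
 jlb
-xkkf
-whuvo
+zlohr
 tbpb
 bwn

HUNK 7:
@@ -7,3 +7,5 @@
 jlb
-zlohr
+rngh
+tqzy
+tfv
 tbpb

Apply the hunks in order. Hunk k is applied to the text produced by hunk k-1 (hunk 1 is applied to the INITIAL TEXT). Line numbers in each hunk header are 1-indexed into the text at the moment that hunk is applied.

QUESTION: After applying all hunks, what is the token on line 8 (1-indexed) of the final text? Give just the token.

Answer: rngh

Derivation:
Hunk 1: at line 3 remove [vstv,virkg] add [xzsf,lakwd,csbei] -> 9 lines: hojkq xqlu ienzv hli xzsf lakwd csbei lst wezu
Hunk 2: at line 3 remove [hli] add [ypyml,crdqt,onj] -> 11 lines: hojkq xqlu ienzv ypyml crdqt onj xzsf lakwd csbei lst wezu
Hunk 3: at line 1 remove [xqlu] add [pwz,say] -> 12 lines: hojkq pwz say ienzv ypyml crdqt onj xzsf lakwd csbei lst wezu
Hunk 4: at line 5 remove [onj] add [jlb,xkkf,whuvo] -> 14 lines: hojkq pwz say ienzv ypyml crdqt jlb xkkf whuvo xzsf lakwd csbei lst wezu
Hunk 5: at line 8 remove [xzsf,lakwd,csbei] add [tbpb,bwn,jid] -> 14 lines: hojkq pwz say ienzv ypyml crdqt jlb xkkf whuvo tbpb bwn jid lst wezu
Hunk 6: at line 6 remove [xkkf,whuvo] add [zlohr] -> 13 lines: hojkq pwz say ienzv ypyml crdqt jlb zlohr tbpb bwn jid lst wezu
Hunk 7: at line 7 remove [zlohr] add [rngh,tqzy,tfv] -> 15 lines: hojkq pwz say ienzv ypyml crdqt jlb rngh tqzy tfv tbpb bwn jid lst wezu
Final line 8: rngh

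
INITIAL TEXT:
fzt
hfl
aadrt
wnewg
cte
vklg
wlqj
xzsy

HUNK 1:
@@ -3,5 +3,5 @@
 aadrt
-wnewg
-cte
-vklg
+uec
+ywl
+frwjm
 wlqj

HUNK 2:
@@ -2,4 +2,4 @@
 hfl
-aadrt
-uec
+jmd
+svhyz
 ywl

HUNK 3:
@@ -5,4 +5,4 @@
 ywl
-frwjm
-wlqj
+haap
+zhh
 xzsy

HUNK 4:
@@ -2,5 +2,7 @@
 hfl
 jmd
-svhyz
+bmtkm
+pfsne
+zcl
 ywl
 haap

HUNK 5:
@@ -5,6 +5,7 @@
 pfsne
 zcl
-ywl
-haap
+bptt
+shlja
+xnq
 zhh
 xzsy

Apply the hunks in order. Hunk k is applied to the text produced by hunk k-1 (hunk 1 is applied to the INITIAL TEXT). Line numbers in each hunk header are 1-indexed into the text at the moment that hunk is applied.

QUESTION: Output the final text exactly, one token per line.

Hunk 1: at line 3 remove [wnewg,cte,vklg] add [uec,ywl,frwjm] -> 8 lines: fzt hfl aadrt uec ywl frwjm wlqj xzsy
Hunk 2: at line 2 remove [aadrt,uec] add [jmd,svhyz] -> 8 lines: fzt hfl jmd svhyz ywl frwjm wlqj xzsy
Hunk 3: at line 5 remove [frwjm,wlqj] add [haap,zhh] -> 8 lines: fzt hfl jmd svhyz ywl haap zhh xzsy
Hunk 4: at line 2 remove [svhyz] add [bmtkm,pfsne,zcl] -> 10 lines: fzt hfl jmd bmtkm pfsne zcl ywl haap zhh xzsy
Hunk 5: at line 5 remove [ywl,haap] add [bptt,shlja,xnq] -> 11 lines: fzt hfl jmd bmtkm pfsne zcl bptt shlja xnq zhh xzsy

Answer: fzt
hfl
jmd
bmtkm
pfsne
zcl
bptt
shlja
xnq
zhh
xzsy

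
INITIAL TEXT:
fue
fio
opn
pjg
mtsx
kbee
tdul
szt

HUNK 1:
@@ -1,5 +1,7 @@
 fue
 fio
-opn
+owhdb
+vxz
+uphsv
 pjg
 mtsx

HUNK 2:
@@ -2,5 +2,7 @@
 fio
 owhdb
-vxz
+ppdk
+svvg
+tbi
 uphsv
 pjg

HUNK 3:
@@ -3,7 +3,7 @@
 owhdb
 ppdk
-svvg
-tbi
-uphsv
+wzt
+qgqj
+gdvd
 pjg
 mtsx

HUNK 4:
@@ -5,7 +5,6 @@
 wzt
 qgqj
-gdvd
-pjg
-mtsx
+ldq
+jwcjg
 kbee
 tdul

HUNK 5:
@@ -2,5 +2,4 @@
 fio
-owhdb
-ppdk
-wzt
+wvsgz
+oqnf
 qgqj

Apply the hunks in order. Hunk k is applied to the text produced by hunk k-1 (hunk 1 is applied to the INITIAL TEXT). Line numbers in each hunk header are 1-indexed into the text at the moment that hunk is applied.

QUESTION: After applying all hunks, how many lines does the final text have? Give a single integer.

Answer: 10

Derivation:
Hunk 1: at line 1 remove [opn] add [owhdb,vxz,uphsv] -> 10 lines: fue fio owhdb vxz uphsv pjg mtsx kbee tdul szt
Hunk 2: at line 2 remove [vxz] add [ppdk,svvg,tbi] -> 12 lines: fue fio owhdb ppdk svvg tbi uphsv pjg mtsx kbee tdul szt
Hunk 3: at line 3 remove [svvg,tbi,uphsv] add [wzt,qgqj,gdvd] -> 12 lines: fue fio owhdb ppdk wzt qgqj gdvd pjg mtsx kbee tdul szt
Hunk 4: at line 5 remove [gdvd,pjg,mtsx] add [ldq,jwcjg] -> 11 lines: fue fio owhdb ppdk wzt qgqj ldq jwcjg kbee tdul szt
Hunk 5: at line 2 remove [owhdb,ppdk,wzt] add [wvsgz,oqnf] -> 10 lines: fue fio wvsgz oqnf qgqj ldq jwcjg kbee tdul szt
Final line count: 10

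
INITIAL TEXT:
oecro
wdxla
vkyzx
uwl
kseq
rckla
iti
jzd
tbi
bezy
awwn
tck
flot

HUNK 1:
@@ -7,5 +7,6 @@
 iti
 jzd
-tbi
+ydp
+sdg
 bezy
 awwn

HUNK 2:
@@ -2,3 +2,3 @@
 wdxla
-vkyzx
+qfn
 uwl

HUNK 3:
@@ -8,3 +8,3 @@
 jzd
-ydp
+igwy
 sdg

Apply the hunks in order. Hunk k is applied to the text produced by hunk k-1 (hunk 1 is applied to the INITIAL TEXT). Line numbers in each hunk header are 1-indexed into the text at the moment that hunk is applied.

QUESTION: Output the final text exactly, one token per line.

Answer: oecro
wdxla
qfn
uwl
kseq
rckla
iti
jzd
igwy
sdg
bezy
awwn
tck
flot

Derivation:
Hunk 1: at line 7 remove [tbi] add [ydp,sdg] -> 14 lines: oecro wdxla vkyzx uwl kseq rckla iti jzd ydp sdg bezy awwn tck flot
Hunk 2: at line 2 remove [vkyzx] add [qfn] -> 14 lines: oecro wdxla qfn uwl kseq rckla iti jzd ydp sdg bezy awwn tck flot
Hunk 3: at line 8 remove [ydp] add [igwy] -> 14 lines: oecro wdxla qfn uwl kseq rckla iti jzd igwy sdg bezy awwn tck flot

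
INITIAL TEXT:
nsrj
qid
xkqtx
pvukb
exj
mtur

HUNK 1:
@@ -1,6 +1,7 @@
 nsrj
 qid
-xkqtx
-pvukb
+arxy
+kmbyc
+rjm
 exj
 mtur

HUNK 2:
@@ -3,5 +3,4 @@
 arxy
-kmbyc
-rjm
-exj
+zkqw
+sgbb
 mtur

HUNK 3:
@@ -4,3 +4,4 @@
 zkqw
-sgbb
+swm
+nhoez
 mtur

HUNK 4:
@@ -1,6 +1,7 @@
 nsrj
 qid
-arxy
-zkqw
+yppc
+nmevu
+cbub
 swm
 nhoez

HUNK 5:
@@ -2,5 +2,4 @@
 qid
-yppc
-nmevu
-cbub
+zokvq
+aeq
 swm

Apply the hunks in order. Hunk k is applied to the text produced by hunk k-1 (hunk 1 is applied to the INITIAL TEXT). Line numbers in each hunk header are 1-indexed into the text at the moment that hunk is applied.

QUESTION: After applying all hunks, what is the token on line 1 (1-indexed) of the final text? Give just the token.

Hunk 1: at line 1 remove [xkqtx,pvukb] add [arxy,kmbyc,rjm] -> 7 lines: nsrj qid arxy kmbyc rjm exj mtur
Hunk 2: at line 3 remove [kmbyc,rjm,exj] add [zkqw,sgbb] -> 6 lines: nsrj qid arxy zkqw sgbb mtur
Hunk 3: at line 4 remove [sgbb] add [swm,nhoez] -> 7 lines: nsrj qid arxy zkqw swm nhoez mtur
Hunk 4: at line 1 remove [arxy,zkqw] add [yppc,nmevu,cbub] -> 8 lines: nsrj qid yppc nmevu cbub swm nhoez mtur
Hunk 5: at line 2 remove [yppc,nmevu,cbub] add [zokvq,aeq] -> 7 lines: nsrj qid zokvq aeq swm nhoez mtur
Final line 1: nsrj

Answer: nsrj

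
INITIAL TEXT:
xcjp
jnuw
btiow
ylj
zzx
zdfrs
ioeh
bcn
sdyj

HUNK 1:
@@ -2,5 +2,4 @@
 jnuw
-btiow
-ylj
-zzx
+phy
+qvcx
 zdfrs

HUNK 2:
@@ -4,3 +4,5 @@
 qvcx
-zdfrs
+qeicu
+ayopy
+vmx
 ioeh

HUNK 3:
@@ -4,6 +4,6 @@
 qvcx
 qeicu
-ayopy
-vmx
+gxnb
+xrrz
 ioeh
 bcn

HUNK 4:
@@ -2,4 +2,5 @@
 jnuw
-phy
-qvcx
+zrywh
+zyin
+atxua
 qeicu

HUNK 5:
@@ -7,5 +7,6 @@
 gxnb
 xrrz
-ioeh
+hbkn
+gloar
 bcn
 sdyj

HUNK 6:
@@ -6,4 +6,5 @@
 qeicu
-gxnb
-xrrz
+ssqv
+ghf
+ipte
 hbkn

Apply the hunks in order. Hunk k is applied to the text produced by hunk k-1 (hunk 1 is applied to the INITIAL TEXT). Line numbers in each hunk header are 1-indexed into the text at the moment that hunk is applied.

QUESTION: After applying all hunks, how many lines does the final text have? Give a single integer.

Answer: 13

Derivation:
Hunk 1: at line 2 remove [btiow,ylj,zzx] add [phy,qvcx] -> 8 lines: xcjp jnuw phy qvcx zdfrs ioeh bcn sdyj
Hunk 2: at line 4 remove [zdfrs] add [qeicu,ayopy,vmx] -> 10 lines: xcjp jnuw phy qvcx qeicu ayopy vmx ioeh bcn sdyj
Hunk 3: at line 4 remove [ayopy,vmx] add [gxnb,xrrz] -> 10 lines: xcjp jnuw phy qvcx qeicu gxnb xrrz ioeh bcn sdyj
Hunk 4: at line 2 remove [phy,qvcx] add [zrywh,zyin,atxua] -> 11 lines: xcjp jnuw zrywh zyin atxua qeicu gxnb xrrz ioeh bcn sdyj
Hunk 5: at line 7 remove [ioeh] add [hbkn,gloar] -> 12 lines: xcjp jnuw zrywh zyin atxua qeicu gxnb xrrz hbkn gloar bcn sdyj
Hunk 6: at line 6 remove [gxnb,xrrz] add [ssqv,ghf,ipte] -> 13 lines: xcjp jnuw zrywh zyin atxua qeicu ssqv ghf ipte hbkn gloar bcn sdyj
Final line count: 13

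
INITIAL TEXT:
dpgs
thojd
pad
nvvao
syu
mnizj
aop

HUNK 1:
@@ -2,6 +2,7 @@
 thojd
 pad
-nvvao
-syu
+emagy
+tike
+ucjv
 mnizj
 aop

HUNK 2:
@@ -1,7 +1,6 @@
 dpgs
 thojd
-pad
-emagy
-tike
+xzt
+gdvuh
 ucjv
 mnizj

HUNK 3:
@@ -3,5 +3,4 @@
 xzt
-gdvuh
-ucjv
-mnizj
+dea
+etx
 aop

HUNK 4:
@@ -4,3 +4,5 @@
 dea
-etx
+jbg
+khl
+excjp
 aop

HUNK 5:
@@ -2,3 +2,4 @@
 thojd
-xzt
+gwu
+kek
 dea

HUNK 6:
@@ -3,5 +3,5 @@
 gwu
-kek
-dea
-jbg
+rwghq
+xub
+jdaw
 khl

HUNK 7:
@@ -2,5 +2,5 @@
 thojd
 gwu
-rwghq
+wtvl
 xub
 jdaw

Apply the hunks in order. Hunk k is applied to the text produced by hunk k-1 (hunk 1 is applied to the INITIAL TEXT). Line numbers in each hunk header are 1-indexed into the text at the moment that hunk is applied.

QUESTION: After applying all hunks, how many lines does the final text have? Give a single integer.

Hunk 1: at line 2 remove [nvvao,syu] add [emagy,tike,ucjv] -> 8 lines: dpgs thojd pad emagy tike ucjv mnizj aop
Hunk 2: at line 1 remove [pad,emagy,tike] add [xzt,gdvuh] -> 7 lines: dpgs thojd xzt gdvuh ucjv mnizj aop
Hunk 3: at line 3 remove [gdvuh,ucjv,mnizj] add [dea,etx] -> 6 lines: dpgs thojd xzt dea etx aop
Hunk 4: at line 4 remove [etx] add [jbg,khl,excjp] -> 8 lines: dpgs thojd xzt dea jbg khl excjp aop
Hunk 5: at line 2 remove [xzt] add [gwu,kek] -> 9 lines: dpgs thojd gwu kek dea jbg khl excjp aop
Hunk 6: at line 3 remove [kek,dea,jbg] add [rwghq,xub,jdaw] -> 9 lines: dpgs thojd gwu rwghq xub jdaw khl excjp aop
Hunk 7: at line 2 remove [rwghq] add [wtvl] -> 9 lines: dpgs thojd gwu wtvl xub jdaw khl excjp aop
Final line count: 9

Answer: 9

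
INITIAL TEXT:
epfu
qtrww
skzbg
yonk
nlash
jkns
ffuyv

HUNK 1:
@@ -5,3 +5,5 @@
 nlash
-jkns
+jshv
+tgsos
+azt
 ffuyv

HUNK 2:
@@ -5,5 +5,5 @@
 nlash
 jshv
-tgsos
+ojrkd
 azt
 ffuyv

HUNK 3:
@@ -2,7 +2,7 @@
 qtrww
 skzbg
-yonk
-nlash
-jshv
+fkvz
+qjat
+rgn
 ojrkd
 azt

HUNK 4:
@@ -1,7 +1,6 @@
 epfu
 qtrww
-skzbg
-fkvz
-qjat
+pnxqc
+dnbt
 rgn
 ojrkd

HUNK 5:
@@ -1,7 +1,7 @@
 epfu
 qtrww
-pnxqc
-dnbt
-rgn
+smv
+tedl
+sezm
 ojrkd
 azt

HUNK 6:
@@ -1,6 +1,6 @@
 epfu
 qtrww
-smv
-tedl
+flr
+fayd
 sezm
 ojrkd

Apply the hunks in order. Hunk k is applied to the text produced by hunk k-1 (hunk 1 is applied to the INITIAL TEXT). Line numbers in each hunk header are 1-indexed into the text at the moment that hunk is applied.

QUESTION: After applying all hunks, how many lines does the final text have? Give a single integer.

Hunk 1: at line 5 remove [jkns] add [jshv,tgsos,azt] -> 9 lines: epfu qtrww skzbg yonk nlash jshv tgsos azt ffuyv
Hunk 2: at line 5 remove [tgsos] add [ojrkd] -> 9 lines: epfu qtrww skzbg yonk nlash jshv ojrkd azt ffuyv
Hunk 3: at line 2 remove [yonk,nlash,jshv] add [fkvz,qjat,rgn] -> 9 lines: epfu qtrww skzbg fkvz qjat rgn ojrkd azt ffuyv
Hunk 4: at line 1 remove [skzbg,fkvz,qjat] add [pnxqc,dnbt] -> 8 lines: epfu qtrww pnxqc dnbt rgn ojrkd azt ffuyv
Hunk 5: at line 1 remove [pnxqc,dnbt,rgn] add [smv,tedl,sezm] -> 8 lines: epfu qtrww smv tedl sezm ojrkd azt ffuyv
Hunk 6: at line 1 remove [smv,tedl] add [flr,fayd] -> 8 lines: epfu qtrww flr fayd sezm ojrkd azt ffuyv
Final line count: 8

Answer: 8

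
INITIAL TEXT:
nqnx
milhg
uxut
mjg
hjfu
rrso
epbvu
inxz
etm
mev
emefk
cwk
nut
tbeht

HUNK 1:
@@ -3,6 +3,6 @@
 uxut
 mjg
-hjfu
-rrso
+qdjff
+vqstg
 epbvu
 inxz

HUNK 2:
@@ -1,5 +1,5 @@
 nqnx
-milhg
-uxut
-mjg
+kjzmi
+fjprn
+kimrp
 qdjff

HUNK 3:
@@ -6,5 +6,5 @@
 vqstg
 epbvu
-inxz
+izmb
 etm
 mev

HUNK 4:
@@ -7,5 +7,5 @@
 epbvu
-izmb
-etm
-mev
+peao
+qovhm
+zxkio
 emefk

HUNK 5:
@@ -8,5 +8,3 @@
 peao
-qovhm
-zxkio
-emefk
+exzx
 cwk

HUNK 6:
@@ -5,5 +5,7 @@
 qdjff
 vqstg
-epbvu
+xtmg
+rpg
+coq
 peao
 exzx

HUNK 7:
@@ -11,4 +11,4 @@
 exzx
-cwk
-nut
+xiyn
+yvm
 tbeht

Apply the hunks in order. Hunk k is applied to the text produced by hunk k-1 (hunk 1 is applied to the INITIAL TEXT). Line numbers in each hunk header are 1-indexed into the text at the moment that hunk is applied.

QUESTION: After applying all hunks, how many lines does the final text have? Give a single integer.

Hunk 1: at line 3 remove [hjfu,rrso] add [qdjff,vqstg] -> 14 lines: nqnx milhg uxut mjg qdjff vqstg epbvu inxz etm mev emefk cwk nut tbeht
Hunk 2: at line 1 remove [milhg,uxut,mjg] add [kjzmi,fjprn,kimrp] -> 14 lines: nqnx kjzmi fjprn kimrp qdjff vqstg epbvu inxz etm mev emefk cwk nut tbeht
Hunk 3: at line 6 remove [inxz] add [izmb] -> 14 lines: nqnx kjzmi fjprn kimrp qdjff vqstg epbvu izmb etm mev emefk cwk nut tbeht
Hunk 4: at line 7 remove [izmb,etm,mev] add [peao,qovhm,zxkio] -> 14 lines: nqnx kjzmi fjprn kimrp qdjff vqstg epbvu peao qovhm zxkio emefk cwk nut tbeht
Hunk 5: at line 8 remove [qovhm,zxkio,emefk] add [exzx] -> 12 lines: nqnx kjzmi fjprn kimrp qdjff vqstg epbvu peao exzx cwk nut tbeht
Hunk 6: at line 5 remove [epbvu] add [xtmg,rpg,coq] -> 14 lines: nqnx kjzmi fjprn kimrp qdjff vqstg xtmg rpg coq peao exzx cwk nut tbeht
Hunk 7: at line 11 remove [cwk,nut] add [xiyn,yvm] -> 14 lines: nqnx kjzmi fjprn kimrp qdjff vqstg xtmg rpg coq peao exzx xiyn yvm tbeht
Final line count: 14

Answer: 14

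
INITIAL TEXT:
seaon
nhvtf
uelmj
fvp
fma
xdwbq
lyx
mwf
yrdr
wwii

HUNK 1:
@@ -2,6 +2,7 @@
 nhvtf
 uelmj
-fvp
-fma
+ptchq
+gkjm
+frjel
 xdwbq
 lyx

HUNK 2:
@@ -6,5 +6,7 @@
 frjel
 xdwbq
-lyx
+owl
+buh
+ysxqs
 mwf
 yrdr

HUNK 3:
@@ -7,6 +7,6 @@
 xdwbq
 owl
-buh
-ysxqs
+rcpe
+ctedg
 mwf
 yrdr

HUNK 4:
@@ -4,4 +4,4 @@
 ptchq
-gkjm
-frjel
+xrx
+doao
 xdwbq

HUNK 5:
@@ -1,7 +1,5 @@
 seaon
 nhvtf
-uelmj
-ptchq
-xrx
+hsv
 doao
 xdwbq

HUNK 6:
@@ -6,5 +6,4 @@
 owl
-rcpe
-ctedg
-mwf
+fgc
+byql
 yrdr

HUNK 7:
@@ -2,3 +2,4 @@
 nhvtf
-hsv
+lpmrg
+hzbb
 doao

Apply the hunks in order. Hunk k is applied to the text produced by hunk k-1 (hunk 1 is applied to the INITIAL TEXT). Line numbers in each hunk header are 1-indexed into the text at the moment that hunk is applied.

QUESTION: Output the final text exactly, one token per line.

Answer: seaon
nhvtf
lpmrg
hzbb
doao
xdwbq
owl
fgc
byql
yrdr
wwii

Derivation:
Hunk 1: at line 2 remove [fvp,fma] add [ptchq,gkjm,frjel] -> 11 lines: seaon nhvtf uelmj ptchq gkjm frjel xdwbq lyx mwf yrdr wwii
Hunk 2: at line 6 remove [lyx] add [owl,buh,ysxqs] -> 13 lines: seaon nhvtf uelmj ptchq gkjm frjel xdwbq owl buh ysxqs mwf yrdr wwii
Hunk 3: at line 7 remove [buh,ysxqs] add [rcpe,ctedg] -> 13 lines: seaon nhvtf uelmj ptchq gkjm frjel xdwbq owl rcpe ctedg mwf yrdr wwii
Hunk 4: at line 4 remove [gkjm,frjel] add [xrx,doao] -> 13 lines: seaon nhvtf uelmj ptchq xrx doao xdwbq owl rcpe ctedg mwf yrdr wwii
Hunk 5: at line 1 remove [uelmj,ptchq,xrx] add [hsv] -> 11 lines: seaon nhvtf hsv doao xdwbq owl rcpe ctedg mwf yrdr wwii
Hunk 6: at line 6 remove [rcpe,ctedg,mwf] add [fgc,byql] -> 10 lines: seaon nhvtf hsv doao xdwbq owl fgc byql yrdr wwii
Hunk 7: at line 2 remove [hsv] add [lpmrg,hzbb] -> 11 lines: seaon nhvtf lpmrg hzbb doao xdwbq owl fgc byql yrdr wwii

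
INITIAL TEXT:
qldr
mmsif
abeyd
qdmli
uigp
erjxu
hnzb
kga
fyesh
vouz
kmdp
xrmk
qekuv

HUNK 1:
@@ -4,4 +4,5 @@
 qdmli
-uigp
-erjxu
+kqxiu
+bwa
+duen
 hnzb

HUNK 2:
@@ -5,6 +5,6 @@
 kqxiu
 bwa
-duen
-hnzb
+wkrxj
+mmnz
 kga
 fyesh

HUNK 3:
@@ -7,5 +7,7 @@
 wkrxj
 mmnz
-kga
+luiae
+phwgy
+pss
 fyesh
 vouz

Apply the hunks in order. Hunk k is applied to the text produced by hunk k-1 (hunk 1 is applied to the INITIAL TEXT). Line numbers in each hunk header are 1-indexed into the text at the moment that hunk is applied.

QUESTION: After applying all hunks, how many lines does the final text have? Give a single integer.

Hunk 1: at line 4 remove [uigp,erjxu] add [kqxiu,bwa,duen] -> 14 lines: qldr mmsif abeyd qdmli kqxiu bwa duen hnzb kga fyesh vouz kmdp xrmk qekuv
Hunk 2: at line 5 remove [duen,hnzb] add [wkrxj,mmnz] -> 14 lines: qldr mmsif abeyd qdmli kqxiu bwa wkrxj mmnz kga fyesh vouz kmdp xrmk qekuv
Hunk 3: at line 7 remove [kga] add [luiae,phwgy,pss] -> 16 lines: qldr mmsif abeyd qdmli kqxiu bwa wkrxj mmnz luiae phwgy pss fyesh vouz kmdp xrmk qekuv
Final line count: 16

Answer: 16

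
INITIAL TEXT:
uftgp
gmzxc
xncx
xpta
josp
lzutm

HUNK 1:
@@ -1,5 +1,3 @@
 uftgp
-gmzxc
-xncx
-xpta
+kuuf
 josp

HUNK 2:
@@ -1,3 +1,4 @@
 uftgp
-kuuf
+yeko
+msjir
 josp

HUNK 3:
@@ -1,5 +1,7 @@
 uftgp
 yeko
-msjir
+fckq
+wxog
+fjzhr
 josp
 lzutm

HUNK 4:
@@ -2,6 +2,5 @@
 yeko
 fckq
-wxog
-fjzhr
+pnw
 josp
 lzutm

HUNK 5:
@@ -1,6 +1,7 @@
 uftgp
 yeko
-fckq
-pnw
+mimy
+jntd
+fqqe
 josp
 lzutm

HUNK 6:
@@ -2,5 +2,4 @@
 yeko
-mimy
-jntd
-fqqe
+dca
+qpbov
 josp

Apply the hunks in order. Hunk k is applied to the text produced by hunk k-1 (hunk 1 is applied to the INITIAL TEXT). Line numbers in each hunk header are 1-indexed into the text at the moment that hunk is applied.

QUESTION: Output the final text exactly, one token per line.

Hunk 1: at line 1 remove [gmzxc,xncx,xpta] add [kuuf] -> 4 lines: uftgp kuuf josp lzutm
Hunk 2: at line 1 remove [kuuf] add [yeko,msjir] -> 5 lines: uftgp yeko msjir josp lzutm
Hunk 3: at line 1 remove [msjir] add [fckq,wxog,fjzhr] -> 7 lines: uftgp yeko fckq wxog fjzhr josp lzutm
Hunk 4: at line 2 remove [wxog,fjzhr] add [pnw] -> 6 lines: uftgp yeko fckq pnw josp lzutm
Hunk 5: at line 1 remove [fckq,pnw] add [mimy,jntd,fqqe] -> 7 lines: uftgp yeko mimy jntd fqqe josp lzutm
Hunk 6: at line 2 remove [mimy,jntd,fqqe] add [dca,qpbov] -> 6 lines: uftgp yeko dca qpbov josp lzutm

Answer: uftgp
yeko
dca
qpbov
josp
lzutm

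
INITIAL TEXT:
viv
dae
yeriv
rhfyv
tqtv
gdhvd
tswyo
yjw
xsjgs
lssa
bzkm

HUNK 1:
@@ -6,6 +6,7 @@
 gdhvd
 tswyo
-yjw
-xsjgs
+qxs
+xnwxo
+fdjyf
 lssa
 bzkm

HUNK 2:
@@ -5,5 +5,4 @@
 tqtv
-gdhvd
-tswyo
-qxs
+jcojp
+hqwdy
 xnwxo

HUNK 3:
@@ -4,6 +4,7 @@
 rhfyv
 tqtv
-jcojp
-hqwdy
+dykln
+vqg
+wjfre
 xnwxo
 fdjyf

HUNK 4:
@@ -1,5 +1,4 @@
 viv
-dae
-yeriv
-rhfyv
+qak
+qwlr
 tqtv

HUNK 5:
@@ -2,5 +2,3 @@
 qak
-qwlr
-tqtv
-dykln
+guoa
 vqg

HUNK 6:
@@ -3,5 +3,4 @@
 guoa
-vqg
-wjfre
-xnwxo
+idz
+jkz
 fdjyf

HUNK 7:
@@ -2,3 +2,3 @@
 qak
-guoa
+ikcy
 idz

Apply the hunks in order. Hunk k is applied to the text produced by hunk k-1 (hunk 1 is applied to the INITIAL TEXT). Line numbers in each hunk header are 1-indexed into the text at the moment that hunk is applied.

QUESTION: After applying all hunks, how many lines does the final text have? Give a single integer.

Answer: 8

Derivation:
Hunk 1: at line 6 remove [yjw,xsjgs] add [qxs,xnwxo,fdjyf] -> 12 lines: viv dae yeriv rhfyv tqtv gdhvd tswyo qxs xnwxo fdjyf lssa bzkm
Hunk 2: at line 5 remove [gdhvd,tswyo,qxs] add [jcojp,hqwdy] -> 11 lines: viv dae yeriv rhfyv tqtv jcojp hqwdy xnwxo fdjyf lssa bzkm
Hunk 3: at line 4 remove [jcojp,hqwdy] add [dykln,vqg,wjfre] -> 12 lines: viv dae yeriv rhfyv tqtv dykln vqg wjfre xnwxo fdjyf lssa bzkm
Hunk 4: at line 1 remove [dae,yeriv,rhfyv] add [qak,qwlr] -> 11 lines: viv qak qwlr tqtv dykln vqg wjfre xnwxo fdjyf lssa bzkm
Hunk 5: at line 2 remove [qwlr,tqtv,dykln] add [guoa] -> 9 lines: viv qak guoa vqg wjfre xnwxo fdjyf lssa bzkm
Hunk 6: at line 3 remove [vqg,wjfre,xnwxo] add [idz,jkz] -> 8 lines: viv qak guoa idz jkz fdjyf lssa bzkm
Hunk 7: at line 2 remove [guoa] add [ikcy] -> 8 lines: viv qak ikcy idz jkz fdjyf lssa bzkm
Final line count: 8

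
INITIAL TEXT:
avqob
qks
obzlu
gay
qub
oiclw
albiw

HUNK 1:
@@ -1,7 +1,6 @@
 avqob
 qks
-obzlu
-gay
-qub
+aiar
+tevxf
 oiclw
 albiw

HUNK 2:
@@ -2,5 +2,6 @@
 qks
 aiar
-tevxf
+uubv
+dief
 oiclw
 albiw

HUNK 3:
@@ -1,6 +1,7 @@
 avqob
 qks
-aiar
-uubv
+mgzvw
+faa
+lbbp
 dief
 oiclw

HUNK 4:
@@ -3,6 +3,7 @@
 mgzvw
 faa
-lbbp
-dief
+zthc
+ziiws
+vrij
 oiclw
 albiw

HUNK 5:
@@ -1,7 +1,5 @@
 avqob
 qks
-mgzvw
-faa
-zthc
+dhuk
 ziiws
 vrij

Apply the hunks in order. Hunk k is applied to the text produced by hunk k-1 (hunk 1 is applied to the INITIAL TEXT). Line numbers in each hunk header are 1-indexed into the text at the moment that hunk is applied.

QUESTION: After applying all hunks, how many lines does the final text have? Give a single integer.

Hunk 1: at line 1 remove [obzlu,gay,qub] add [aiar,tevxf] -> 6 lines: avqob qks aiar tevxf oiclw albiw
Hunk 2: at line 2 remove [tevxf] add [uubv,dief] -> 7 lines: avqob qks aiar uubv dief oiclw albiw
Hunk 3: at line 1 remove [aiar,uubv] add [mgzvw,faa,lbbp] -> 8 lines: avqob qks mgzvw faa lbbp dief oiclw albiw
Hunk 4: at line 3 remove [lbbp,dief] add [zthc,ziiws,vrij] -> 9 lines: avqob qks mgzvw faa zthc ziiws vrij oiclw albiw
Hunk 5: at line 1 remove [mgzvw,faa,zthc] add [dhuk] -> 7 lines: avqob qks dhuk ziiws vrij oiclw albiw
Final line count: 7

Answer: 7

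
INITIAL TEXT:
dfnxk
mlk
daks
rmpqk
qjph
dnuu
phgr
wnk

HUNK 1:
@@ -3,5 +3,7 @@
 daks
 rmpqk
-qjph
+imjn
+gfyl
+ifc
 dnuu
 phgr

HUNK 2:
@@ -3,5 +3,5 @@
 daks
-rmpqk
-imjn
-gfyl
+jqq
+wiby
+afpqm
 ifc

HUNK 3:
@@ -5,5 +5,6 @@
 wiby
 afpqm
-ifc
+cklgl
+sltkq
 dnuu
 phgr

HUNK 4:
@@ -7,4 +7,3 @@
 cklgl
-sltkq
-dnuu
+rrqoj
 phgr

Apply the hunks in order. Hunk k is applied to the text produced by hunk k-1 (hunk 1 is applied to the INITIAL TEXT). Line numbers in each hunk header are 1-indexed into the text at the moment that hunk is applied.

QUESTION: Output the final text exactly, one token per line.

Answer: dfnxk
mlk
daks
jqq
wiby
afpqm
cklgl
rrqoj
phgr
wnk

Derivation:
Hunk 1: at line 3 remove [qjph] add [imjn,gfyl,ifc] -> 10 lines: dfnxk mlk daks rmpqk imjn gfyl ifc dnuu phgr wnk
Hunk 2: at line 3 remove [rmpqk,imjn,gfyl] add [jqq,wiby,afpqm] -> 10 lines: dfnxk mlk daks jqq wiby afpqm ifc dnuu phgr wnk
Hunk 3: at line 5 remove [ifc] add [cklgl,sltkq] -> 11 lines: dfnxk mlk daks jqq wiby afpqm cklgl sltkq dnuu phgr wnk
Hunk 4: at line 7 remove [sltkq,dnuu] add [rrqoj] -> 10 lines: dfnxk mlk daks jqq wiby afpqm cklgl rrqoj phgr wnk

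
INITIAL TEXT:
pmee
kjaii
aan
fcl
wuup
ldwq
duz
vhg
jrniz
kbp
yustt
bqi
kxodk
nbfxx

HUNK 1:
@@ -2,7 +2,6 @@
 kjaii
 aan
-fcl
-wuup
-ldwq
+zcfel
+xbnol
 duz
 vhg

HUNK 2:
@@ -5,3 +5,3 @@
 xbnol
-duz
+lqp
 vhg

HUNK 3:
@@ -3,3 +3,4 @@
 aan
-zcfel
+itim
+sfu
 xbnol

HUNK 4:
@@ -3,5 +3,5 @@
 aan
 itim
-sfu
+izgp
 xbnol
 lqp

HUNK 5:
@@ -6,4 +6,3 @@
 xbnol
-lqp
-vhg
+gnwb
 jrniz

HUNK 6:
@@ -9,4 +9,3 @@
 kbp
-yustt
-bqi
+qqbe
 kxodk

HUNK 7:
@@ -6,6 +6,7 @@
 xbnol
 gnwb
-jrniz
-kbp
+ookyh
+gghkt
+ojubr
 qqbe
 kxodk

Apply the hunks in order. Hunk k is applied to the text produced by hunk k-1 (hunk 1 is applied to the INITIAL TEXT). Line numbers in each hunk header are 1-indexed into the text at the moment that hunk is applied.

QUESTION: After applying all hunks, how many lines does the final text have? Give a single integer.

Hunk 1: at line 2 remove [fcl,wuup,ldwq] add [zcfel,xbnol] -> 13 lines: pmee kjaii aan zcfel xbnol duz vhg jrniz kbp yustt bqi kxodk nbfxx
Hunk 2: at line 5 remove [duz] add [lqp] -> 13 lines: pmee kjaii aan zcfel xbnol lqp vhg jrniz kbp yustt bqi kxodk nbfxx
Hunk 3: at line 3 remove [zcfel] add [itim,sfu] -> 14 lines: pmee kjaii aan itim sfu xbnol lqp vhg jrniz kbp yustt bqi kxodk nbfxx
Hunk 4: at line 3 remove [sfu] add [izgp] -> 14 lines: pmee kjaii aan itim izgp xbnol lqp vhg jrniz kbp yustt bqi kxodk nbfxx
Hunk 5: at line 6 remove [lqp,vhg] add [gnwb] -> 13 lines: pmee kjaii aan itim izgp xbnol gnwb jrniz kbp yustt bqi kxodk nbfxx
Hunk 6: at line 9 remove [yustt,bqi] add [qqbe] -> 12 lines: pmee kjaii aan itim izgp xbnol gnwb jrniz kbp qqbe kxodk nbfxx
Hunk 7: at line 6 remove [jrniz,kbp] add [ookyh,gghkt,ojubr] -> 13 lines: pmee kjaii aan itim izgp xbnol gnwb ookyh gghkt ojubr qqbe kxodk nbfxx
Final line count: 13

Answer: 13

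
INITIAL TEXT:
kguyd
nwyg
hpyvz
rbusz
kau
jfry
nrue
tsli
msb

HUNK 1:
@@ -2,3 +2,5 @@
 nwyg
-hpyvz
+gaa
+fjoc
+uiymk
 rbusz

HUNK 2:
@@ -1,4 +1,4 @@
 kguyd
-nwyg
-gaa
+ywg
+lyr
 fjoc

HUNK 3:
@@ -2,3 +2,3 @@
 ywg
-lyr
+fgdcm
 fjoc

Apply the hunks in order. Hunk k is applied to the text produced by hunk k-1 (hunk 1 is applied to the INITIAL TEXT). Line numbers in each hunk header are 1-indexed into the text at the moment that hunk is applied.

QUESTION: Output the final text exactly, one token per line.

Answer: kguyd
ywg
fgdcm
fjoc
uiymk
rbusz
kau
jfry
nrue
tsli
msb

Derivation:
Hunk 1: at line 2 remove [hpyvz] add [gaa,fjoc,uiymk] -> 11 lines: kguyd nwyg gaa fjoc uiymk rbusz kau jfry nrue tsli msb
Hunk 2: at line 1 remove [nwyg,gaa] add [ywg,lyr] -> 11 lines: kguyd ywg lyr fjoc uiymk rbusz kau jfry nrue tsli msb
Hunk 3: at line 2 remove [lyr] add [fgdcm] -> 11 lines: kguyd ywg fgdcm fjoc uiymk rbusz kau jfry nrue tsli msb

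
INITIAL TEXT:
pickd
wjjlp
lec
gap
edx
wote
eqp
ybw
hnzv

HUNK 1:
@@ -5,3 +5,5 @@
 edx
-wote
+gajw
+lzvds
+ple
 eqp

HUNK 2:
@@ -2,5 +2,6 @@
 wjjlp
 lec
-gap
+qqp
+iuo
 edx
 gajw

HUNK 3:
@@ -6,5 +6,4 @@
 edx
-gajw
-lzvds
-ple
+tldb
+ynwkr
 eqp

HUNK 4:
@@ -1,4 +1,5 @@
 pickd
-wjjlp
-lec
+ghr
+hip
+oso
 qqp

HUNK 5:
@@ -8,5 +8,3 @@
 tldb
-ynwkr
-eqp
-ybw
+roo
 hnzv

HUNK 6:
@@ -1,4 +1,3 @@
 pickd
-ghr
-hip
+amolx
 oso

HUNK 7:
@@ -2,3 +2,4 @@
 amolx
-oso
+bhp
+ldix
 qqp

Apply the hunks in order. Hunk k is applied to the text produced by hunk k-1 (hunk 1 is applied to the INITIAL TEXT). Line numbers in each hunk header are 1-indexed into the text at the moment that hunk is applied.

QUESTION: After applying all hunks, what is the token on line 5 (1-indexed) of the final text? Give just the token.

Hunk 1: at line 5 remove [wote] add [gajw,lzvds,ple] -> 11 lines: pickd wjjlp lec gap edx gajw lzvds ple eqp ybw hnzv
Hunk 2: at line 2 remove [gap] add [qqp,iuo] -> 12 lines: pickd wjjlp lec qqp iuo edx gajw lzvds ple eqp ybw hnzv
Hunk 3: at line 6 remove [gajw,lzvds,ple] add [tldb,ynwkr] -> 11 lines: pickd wjjlp lec qqp iuo edx tldb ynwkr eqp ybw hnzv
Hunk 4: at line 1 remove [wjjlp,lec] add [ghr,hip,oso] -> 12 lines: pickd ghr hip oso qqp iuo edx tldb ynwkr eqp ybw hnzv
Hunk 5: at line 8 remove [ynwkr,eqp,ybw] add [roo] -> 10 lines: pickd ghr hip oso qqp iuo edx tldb roo hnzv
Hunk 6: at line 1 remove [ghr,hip] add [amolx] -> 9 lines: pickd amolx oso qqp iuo edx tldb roo hnzv
Hunk 7: at line 2 remove [oso] add [bhp,ldix] -> 10 lines: pickd amolx bhp ldix qqp iuo edx tldb roo hnzv
Final line 5: qqp

Answer: qqp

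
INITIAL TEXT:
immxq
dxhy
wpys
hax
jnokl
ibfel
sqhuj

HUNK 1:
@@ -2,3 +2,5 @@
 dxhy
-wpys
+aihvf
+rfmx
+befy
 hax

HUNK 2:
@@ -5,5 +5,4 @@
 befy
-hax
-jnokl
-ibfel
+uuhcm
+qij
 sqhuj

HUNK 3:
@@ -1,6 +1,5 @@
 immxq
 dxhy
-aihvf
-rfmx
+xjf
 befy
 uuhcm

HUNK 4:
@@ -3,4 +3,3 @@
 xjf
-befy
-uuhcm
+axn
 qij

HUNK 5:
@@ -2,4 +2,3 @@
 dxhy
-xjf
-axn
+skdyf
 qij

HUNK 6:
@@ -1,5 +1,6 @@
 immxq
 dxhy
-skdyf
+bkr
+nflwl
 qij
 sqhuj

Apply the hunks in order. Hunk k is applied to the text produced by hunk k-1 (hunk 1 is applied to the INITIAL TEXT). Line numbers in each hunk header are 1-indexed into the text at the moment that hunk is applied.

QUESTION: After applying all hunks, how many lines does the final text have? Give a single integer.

Answer: 6

Derivation:
Hunk 1: at line 2 remove [wpys] add [aihvf,rfmx,befy] -> 9 lines: immxq dxhy aihvf rfmx befy hax jnokl ibfel sqhuj
Hunk 2: at line 5 remove [hax,jnokl,ibfel] add [uuhcm,qij] -> 8 lines: immxq dxhy aihvf rfmx befy uuhcm qij sqhuj
Hunk 3: at line 1 remove [aihvf,rfmx] add [xjf] -> 7 lines: immxq dxhy xjf befy uuhcm qij sqhuj
Hunk 4: at line 3 remove [befy,uuhcm] add [axn] -> 6 lines: immxq dxhy xjf axn qij sqhuj
Hunk 5: at line 2 remove [xjf,axn] add [skdyf] -> 5 lines: immxq dxhy skdyf qij sqhuj
Hunk 6: at line 1 remove [skdyf] add [bkr,nflwl] -> 6 lines: immxq dxhy bkr nflwl qij sqhuj
Final line count: 6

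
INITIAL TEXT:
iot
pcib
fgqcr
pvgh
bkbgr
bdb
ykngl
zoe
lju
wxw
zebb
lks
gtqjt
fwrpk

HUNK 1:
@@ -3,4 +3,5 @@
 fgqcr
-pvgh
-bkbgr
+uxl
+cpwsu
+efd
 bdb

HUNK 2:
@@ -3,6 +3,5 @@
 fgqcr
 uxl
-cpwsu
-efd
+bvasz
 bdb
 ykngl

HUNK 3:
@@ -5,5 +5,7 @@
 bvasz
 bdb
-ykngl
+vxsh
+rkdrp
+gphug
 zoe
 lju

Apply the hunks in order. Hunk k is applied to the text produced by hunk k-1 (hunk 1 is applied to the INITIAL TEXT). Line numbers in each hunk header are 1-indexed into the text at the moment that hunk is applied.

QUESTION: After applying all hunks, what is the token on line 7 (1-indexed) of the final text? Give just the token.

Hunk 1: at line 3 remove [pvgh,bkbgr] add [uxl,cpwsu,efd] -> 15 lines: iot pcib fgqcr uxl cpwsu efd bdb ykngl zoe lju wxw zebb lks gtqjt fwrpk
Hunk 2: at line 3 remove [cpwsu,efd] add [bvasz] -> 14 lines: iot pcib fgqcr uxl bvasz bdb ykngl zoe lju wxw zebb lks gtqjt fwrpk
Hunk 3: at line 5 remove [ykngl] add [vxsh,rkdrp,gphug] -> 16 lines: iot pcib fgqcr uxl bvasz bdb vxsh rkdrp gphug zoe lju wxw zebb lks gtqjt fwrpk
Final line 7: vxsh

Answer: vxsh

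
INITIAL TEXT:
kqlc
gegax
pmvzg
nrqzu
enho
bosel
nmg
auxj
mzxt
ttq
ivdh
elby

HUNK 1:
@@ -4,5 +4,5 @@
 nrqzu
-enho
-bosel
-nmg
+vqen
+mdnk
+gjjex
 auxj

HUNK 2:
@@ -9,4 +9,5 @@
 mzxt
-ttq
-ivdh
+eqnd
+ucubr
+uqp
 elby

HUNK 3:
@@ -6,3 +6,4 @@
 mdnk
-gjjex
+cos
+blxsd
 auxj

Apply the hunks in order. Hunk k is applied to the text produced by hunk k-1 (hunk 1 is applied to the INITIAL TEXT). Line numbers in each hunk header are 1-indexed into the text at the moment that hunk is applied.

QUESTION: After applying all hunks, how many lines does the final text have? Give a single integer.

Hunk 1: at line 4 remove [enho,bosel,nmg] add [vqen,mdnk,gjjex] -> 12 lines: kqlc gegax pmvzg nrqzu vqen mdnk gjjex auxj mzxt ttq ivdh elby
Hunk 2: at line 9 remove [ttq,ivdh] add [eqnd,ucubr,uqp] -> 13 lines: kqlc gegax pmvzg nrqzu vqen mdnk gjjex auxj mzxt eqnd ucubr uqp elby
Hunk 3: at line 6 remove [gjjex] add [cos,blxsd] -> 14 lines: kqlc gegax pmvzg nrqzu vqen mdnk cos blxsd auxj mzxt eqnd ucubr uqp elby
Final line count: 14

Answer: 14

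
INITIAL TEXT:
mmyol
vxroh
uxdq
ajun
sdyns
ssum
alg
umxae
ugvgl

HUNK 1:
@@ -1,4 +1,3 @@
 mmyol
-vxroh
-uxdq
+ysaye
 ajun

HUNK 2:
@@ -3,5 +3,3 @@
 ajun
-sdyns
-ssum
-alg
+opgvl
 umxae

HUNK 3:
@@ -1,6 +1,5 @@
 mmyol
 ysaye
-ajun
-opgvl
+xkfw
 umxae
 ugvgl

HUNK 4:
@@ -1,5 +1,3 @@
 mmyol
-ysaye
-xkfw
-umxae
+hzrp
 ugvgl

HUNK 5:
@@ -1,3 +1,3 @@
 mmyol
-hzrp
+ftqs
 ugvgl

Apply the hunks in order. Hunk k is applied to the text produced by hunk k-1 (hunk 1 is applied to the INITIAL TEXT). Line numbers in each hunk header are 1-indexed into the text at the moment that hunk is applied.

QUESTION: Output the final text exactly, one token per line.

Answer: mmyol
ftqs
ugvgl

Derivation:
Hunk 1: at line 1 remove [vxroh,uxdq] add [ysaye] -> 8 lines: mmyol ysaye ajun sdyns ssum alg umxae ugvgl
Hunk 2: at line 3 remove [sdyns,ssum,alg] add [opgvl] -> 6 lines: mmyol ysaye ajun opgvl umxae ugvgl
Hunk 3: at line 1 remove [ajun,opgvl] add [xkfw] -> 5 lines: mmyol ysaye xkfw umxae ugvgl
Hunk 4: at line 1 remove [ysaye,xkfw,umxae] add [hzrp] -> 3 lines: mmyol hzrp ugvgl
Hunk 5: at line 1 remove [hzrp] add [ftqs] -> 3 lines: mmyol ftqs ugvgl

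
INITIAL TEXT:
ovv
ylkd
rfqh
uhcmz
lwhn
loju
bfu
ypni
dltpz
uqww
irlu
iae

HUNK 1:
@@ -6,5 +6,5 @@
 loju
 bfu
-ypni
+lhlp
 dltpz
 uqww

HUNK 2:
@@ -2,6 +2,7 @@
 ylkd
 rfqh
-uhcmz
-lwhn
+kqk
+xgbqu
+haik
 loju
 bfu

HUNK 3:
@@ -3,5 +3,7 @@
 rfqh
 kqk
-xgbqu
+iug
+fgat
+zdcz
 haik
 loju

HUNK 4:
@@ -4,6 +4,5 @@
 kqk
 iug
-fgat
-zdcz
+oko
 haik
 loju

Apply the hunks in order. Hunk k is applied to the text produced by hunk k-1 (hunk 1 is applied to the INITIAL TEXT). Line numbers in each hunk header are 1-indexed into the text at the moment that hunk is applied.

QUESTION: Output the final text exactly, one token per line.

Hunk 1: at line 6 remove [ypni] add [lhlp] -> 12 lines: ovv ylkd rfqh uhcmz lwhn loju bfu lhlp dltpz uqww irlu iae
Hunk 2: at line 2 remove [uhcmz,lwhn] add [kqk,xgbqu,haik] -> 13 lines: ovv ylkd rfqh kqk xgbqu haik loju bfu lhlp dltpz uqww irlu iae
Hunk 3: at line 3 remove [xgbqu] add [iug,fgat,zdcz] -> 15 lines: ovv ylkd rfqh kqk iug fgat zdcz haik loju bfu lhlp dltpz uqww irlu iae
Hunk 4: at line 4 remove [fgat,zdcz] add [oko] -> 14 lines: ovv ylkd rfqh kqk iug oko haik loju bfu lhlp dltpz uqww irlu iae

Answer: ovv
ylkd
rfqh
kqk
iug
oko
haik
loju
bfu
lhlp
dltpz
uqww
irlu
iae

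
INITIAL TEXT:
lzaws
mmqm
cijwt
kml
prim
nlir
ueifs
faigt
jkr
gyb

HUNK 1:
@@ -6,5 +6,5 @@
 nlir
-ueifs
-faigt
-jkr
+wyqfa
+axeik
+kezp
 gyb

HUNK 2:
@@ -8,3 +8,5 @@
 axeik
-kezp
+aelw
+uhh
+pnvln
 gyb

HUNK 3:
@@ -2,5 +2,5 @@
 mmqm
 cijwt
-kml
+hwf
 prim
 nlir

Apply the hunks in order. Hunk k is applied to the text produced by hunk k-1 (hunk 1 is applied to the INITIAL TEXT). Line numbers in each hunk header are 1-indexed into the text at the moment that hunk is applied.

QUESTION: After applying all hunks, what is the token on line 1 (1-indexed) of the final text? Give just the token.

Hunk 1: at line 6 remove [ueifs,faigt,jkr] add [wyqfa,axeik,kezp] -> 10 lines: lzaws mmqm cijwt kml prim nlir wyqfa axeik kezp gyb
Hunk 2: at line 8 remove [kezp] add [aelw,uhh,pnvln] -> 12 lines: lzaws mmqm cijwt kml prim nlir wyqfa axeik aelw uhh pnvln gyb
Hunk 3: at line 2 remove [kml] add [hwf] -> 12 lines: lzaws mmqm cijwt hwf prim nlir wyqfa axeik aelw uhh pnvln gyb
Final line 1: lzaws

Answer: lzaws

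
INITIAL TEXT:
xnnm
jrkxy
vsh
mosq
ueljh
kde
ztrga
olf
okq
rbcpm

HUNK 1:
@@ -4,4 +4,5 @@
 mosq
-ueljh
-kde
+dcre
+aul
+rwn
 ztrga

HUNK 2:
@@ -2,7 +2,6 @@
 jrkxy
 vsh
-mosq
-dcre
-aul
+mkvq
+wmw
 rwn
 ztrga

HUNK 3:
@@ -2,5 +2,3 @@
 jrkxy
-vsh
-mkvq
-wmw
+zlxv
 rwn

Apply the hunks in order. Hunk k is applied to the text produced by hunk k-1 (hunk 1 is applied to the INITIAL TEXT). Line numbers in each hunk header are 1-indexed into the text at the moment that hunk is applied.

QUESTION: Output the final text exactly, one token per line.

Answer: xnnm
jrkxy
zlxv
rwn
ztrga
olf
okq
rbcpm

Derivation:
Hunk 1: at line 4 remove [ueljh,kde] add [dcre,aul,rwn] -> 11 lines: xnnm jrkxy vsh mosq dcre aul rwn ztrga olf okq rbcpm
Hunk 2: at line 2 remove [mosq,dcre,aul] add [mkvq,wmw] -> 10 lines: xnnm jrkxy vsh mkvq wmw rwn ztrga olf okq rbcpm
Hunk 3: at line 2 remove [vsh,mkvq,wmw] add [zlxv] -> 8 lines: xnnm jrkxy zlxv rwn ztrga olf okq rbcpm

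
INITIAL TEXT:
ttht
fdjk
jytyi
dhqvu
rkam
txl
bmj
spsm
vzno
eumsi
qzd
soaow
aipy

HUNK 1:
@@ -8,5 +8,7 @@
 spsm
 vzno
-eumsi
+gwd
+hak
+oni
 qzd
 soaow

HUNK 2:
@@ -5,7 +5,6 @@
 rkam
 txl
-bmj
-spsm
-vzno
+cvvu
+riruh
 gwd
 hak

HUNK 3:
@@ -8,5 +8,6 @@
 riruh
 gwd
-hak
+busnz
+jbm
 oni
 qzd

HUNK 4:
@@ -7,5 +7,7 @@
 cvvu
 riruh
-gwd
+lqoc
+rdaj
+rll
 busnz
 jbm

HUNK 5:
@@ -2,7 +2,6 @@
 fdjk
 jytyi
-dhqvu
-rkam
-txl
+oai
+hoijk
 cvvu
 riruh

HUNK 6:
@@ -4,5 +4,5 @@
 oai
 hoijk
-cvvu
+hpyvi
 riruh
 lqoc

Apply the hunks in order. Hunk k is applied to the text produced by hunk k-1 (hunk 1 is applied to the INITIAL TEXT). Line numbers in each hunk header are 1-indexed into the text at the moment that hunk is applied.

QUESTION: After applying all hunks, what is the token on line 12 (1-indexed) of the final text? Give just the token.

Answer: jbm

Derivation:
Hunk 1: at line 8 remove [eumsi] add [gwd,hak,oni] -> 15 lines: ttht fdjk jytyi dhqvu rkam txl bmj spsm vzno gwd hak oni qzd soaow aipy
Hunk 2: at line 5 remove [bmj,spsm,vzno] add [cvvu,riruh] -> 14 lines: ttht fdjk jytyi dhqvu rkam txl cvvu riruh gwd hak oni qzd soaow aipy
Hunk 3: at line 8 remove [hak] add [busnz,jbm] -> 15 lines: ttht fdjk jytyi dhqvu rkam txl cvvu riruh gwd busnz jbm oni qzd soaow aipy
Hunk 4: at line 7 remove [gwd] add [lqoc,rdaj,rll] -> 17 lines: ttht fdjk jytyi dhqvu rkam txl cvvu riruh lqoc rdaj rll busnz jbm oni qzd soaow aipy
Hunk 5: at line 2 remove [dhqvu,rkam,txl] add [oai,hoijk] -> 16 lines: ttht fdjk jytyi oai hoijk cvvu riruh lqoc rdaj rll busnz jbm oni qzd soaow aipy
Hunk 6: at line 4 remove [cvvu] add [hpyvi] -> 16 lines: ttht fdjk jytyi oai hoijk hpyvi riruh lqoc rdaj rll busnz jbm oni qzd soaow aipy
Final line 12: jbm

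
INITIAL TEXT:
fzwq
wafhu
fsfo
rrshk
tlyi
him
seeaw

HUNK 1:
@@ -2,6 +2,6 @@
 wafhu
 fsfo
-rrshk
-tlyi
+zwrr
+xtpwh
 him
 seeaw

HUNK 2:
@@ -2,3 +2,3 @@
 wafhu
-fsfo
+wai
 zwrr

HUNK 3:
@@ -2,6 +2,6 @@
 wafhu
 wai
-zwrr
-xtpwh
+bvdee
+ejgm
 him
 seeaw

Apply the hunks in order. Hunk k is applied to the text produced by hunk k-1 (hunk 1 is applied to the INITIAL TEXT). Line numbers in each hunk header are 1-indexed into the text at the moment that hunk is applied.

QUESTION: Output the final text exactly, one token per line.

Answer: fzwq
wafhu
wai
bvdee
ejgm
him
seeaw

Derivation:
Hunk 1: at line 2 remove [rrshk,tlyi] add [zwrr,xtpwh] -> 7 lines: fzwq wafhu fsfo zwrr xtpwh him seeaw
Hunk 2: at line 2 remove [fsfo] add [wai] -> 7 lines: fzwq wafhu wai zwrr xtpwh him seeaw
Hunk 3: at line 2 remove [zwrr,xtpwh] add [bvdee,ejgm] -> 7 lines: fzwq wafhu wai bvdee ejgm him seeaw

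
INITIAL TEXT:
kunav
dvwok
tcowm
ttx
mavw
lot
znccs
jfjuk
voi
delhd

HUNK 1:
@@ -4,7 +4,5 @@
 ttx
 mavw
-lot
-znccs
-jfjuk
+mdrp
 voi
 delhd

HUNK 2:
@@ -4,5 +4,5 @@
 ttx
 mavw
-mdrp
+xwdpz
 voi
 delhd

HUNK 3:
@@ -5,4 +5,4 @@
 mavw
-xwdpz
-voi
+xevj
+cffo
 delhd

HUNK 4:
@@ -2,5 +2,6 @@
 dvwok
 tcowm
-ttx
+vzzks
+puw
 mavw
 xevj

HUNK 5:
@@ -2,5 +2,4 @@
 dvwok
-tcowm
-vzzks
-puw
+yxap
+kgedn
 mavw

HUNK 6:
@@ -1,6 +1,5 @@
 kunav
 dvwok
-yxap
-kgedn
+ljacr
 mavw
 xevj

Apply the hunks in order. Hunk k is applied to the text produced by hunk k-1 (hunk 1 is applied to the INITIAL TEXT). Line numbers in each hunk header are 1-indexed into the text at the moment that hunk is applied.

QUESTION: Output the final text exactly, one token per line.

Answer: kunav
dvwok
ljacr
mavw
xevj
cffo
delhd

Derivation:
Hunk 1: at line 4 remove [lot,znccs,jfjuk] add [mdrp] -> 8 lines: kunav dvwok tcowm ttx mavw mdrp voi delhd
Hunk 2: at line 4 remove [mdrp] add [xwdpz] -> 8 lines: kunav dvwok tcowm ttx mavw xwdpz voi delhd
Hunk 3: at line 5 remove [xwdpz,voi] add [xevj,cffo] -> 8 lines: kunav dvwok tcowm ttx mavw xevj cffo delhd
Hunk 4: at line 2 remove [ttx] add [vzzks,puw] -> 9 lines: kunav dvwok tcowm vzzks puw mavw xevj cffo delhd
Hunk 5: at line 2 remove [tcowm,vzzks,puw] add [yxap,kgedn] -> 8 lines: kunav dvwok yxap kgedn mavw xevj cffo delhd
Hunk 6: at line 1 remove [yxap,kgedn] add [ljacr] -> 7 lines: kunav dvwok ljacr mavw xevj cffo delhd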